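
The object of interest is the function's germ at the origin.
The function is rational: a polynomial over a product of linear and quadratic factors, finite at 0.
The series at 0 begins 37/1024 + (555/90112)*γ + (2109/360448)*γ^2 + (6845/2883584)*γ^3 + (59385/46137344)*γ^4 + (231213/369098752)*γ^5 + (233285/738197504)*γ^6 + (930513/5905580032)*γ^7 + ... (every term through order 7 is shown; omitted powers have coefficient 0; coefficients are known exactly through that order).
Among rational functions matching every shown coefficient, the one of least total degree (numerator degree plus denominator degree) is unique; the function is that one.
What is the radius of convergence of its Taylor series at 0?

No rational of total degree below 5 reproduces all 8 coefficients; solving the [1/4] Pade equations on them gives f(γ) = (-37*γ/22 - 37)/((γ - 2)*(γ + 8)**3), whose expansion matches every shown term.
Denominator factor (γ - 2): pole of order 1 at 2, modulus 2.
Denominator factor (γ + 8)^3: pole of order 3 at -8, modulus 8.
The radius of convergence is the smallest modulus among the singular points: 2.

The radius of convergence is 2.


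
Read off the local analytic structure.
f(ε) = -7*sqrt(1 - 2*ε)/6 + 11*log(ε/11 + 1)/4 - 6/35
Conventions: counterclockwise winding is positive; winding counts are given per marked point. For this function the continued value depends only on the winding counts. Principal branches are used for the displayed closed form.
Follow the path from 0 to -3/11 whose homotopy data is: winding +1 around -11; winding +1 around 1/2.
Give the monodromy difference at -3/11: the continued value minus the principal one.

Continued minus principal equals ((7/33)*sqrt(187)) + ((11/2)*pi)*i.

The rational part is single-valued and drops out of the difference; each branch term changes only by its own monodromy.
(-7/6)*sqrt(1 - ε/(1/2)): winding +1 is odd, the square root flips sign, contributing -2*(-7/6)*sqrt(1 - (-3/11)/(1/2)) = -2*(-7/6)*sqrt(17/11) = (7/33)*sqrt(187).
(11/4)*log(1 - ε/(-11)): each positive loop around -11 adds 2*pi*i to the log, so winding +1 contributes (11/4)*(1)*2*pi*i = (11/2)*pi*i.
Summing the contributions at ε = -3/11 gives ((7/33)*sqrt(187)) + ((11/2)*pi)*i.


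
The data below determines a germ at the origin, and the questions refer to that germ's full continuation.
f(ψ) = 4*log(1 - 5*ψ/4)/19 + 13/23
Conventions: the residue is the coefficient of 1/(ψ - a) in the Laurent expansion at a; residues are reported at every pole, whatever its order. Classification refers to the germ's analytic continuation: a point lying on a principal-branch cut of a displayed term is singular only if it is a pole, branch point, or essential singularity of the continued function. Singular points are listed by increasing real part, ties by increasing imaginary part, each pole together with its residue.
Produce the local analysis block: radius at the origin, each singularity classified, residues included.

Radius of convergence at 0: 4/5.
At 4/5: a logarithmic branch point.

Branch term (4/19)*log(1 - ψ/(4/5)): its argument vanishes at ψ = 4/5, a logarithmic branch point, modulus 4/5.
The radius of convergence is the smallest modulus among the singular points: 4/5.


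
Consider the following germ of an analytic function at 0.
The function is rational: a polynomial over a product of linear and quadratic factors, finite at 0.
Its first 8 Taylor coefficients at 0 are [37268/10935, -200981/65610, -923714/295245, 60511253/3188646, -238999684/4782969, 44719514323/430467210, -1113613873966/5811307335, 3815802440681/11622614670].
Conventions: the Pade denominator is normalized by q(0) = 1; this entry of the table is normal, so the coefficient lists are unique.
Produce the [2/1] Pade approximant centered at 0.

The Pade approximant has numerator coefficients [37268/10935, 3608124047/204900030, -53378686207/2458800360]; denominator coefficients [1, 227315/37476].

Taylor coefficients needed (read off): a_0 = 37268/10935, a_1 = -200981/65610, a_2 = -923714/295245, a_3 = 60511253/3188646.
Write the denominator as Q(u) = 1 + q1*u. Requiring Q*f - P = O(u^4) with deg P <= 2 kills the coefficients of u^3..u^3 in Q*f:
  u^3: a_3 + q1*a_2 = 0, i.e. 60511253/3188646 + (-923714/295245)*q1 = 0.
Solving this linear system: q1 = 227315/37476.
The numerator is Q*f truncated at degree 2: P0 = a_0 = 37268/10935; P1 = a_1 + q1*a_0 = 3608124047/204900030; P2 = a_2 + q1*a_1 = -53378686207/2458800360.


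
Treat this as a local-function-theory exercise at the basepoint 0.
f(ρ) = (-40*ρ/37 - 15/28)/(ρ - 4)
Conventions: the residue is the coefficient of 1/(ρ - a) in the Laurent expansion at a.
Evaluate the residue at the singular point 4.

The residue is -5035/1036.

At the order-1 pole 4 set g(ρ) = (ρ - (4))*f(ρ) = -40*ρ/37 - 15/28.
Simple pole: residue = g(a) at a = 4, which is -5035/1036.


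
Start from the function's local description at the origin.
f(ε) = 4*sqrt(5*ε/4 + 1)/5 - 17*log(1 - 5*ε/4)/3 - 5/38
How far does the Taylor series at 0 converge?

The radius of convergence is 4/5.

Branch term (4/5)*sqrt(1 - ε/(-4/5)): its argument vanishes at ε = -4/5, a square-root branch point, modulus 4/5.
Branch term (-17/3)*log(1 - ε/(4/5)): its argument vanishes at ε = 4/5, a logarithmic branch point, modulus 4/5.
The radius of convergence is the smallest modulus among the singular points: 4/5.


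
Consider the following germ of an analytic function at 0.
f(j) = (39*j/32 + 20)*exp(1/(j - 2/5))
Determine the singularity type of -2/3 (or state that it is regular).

The point is a regular point.

There is no denominator, hence no pole anywhere.
The essential point of exp(1/(j - (2/5))) is 2/5, not -2/3.
So the germ continues analytically to -2/3.


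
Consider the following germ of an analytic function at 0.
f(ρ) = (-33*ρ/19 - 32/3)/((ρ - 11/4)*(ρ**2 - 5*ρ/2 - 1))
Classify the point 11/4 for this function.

The point is a pole of order 1.

The denominator factor ρ - 11/4 vanishes at 11/4 and appears to the power 1; the numerator there equals -3521/228, nonzero, and no other factor vanishes.
Hence a pole whose order is the multiplicity, 1.


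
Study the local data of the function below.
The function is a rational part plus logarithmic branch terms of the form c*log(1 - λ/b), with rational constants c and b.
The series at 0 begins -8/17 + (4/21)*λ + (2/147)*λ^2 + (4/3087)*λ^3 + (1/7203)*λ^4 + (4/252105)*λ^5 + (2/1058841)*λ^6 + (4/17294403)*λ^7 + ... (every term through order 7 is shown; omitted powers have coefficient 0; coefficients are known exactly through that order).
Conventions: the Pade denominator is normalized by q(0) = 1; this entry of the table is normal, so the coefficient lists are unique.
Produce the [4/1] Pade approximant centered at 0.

Taylor coefficients needed (read off): a_0 = -8/17, a_1 = 4/21, a_2 = 2/147, a_3 = 4/3087, a_4 = 1/7203, a_5 = 4/252105.
Write the denominator as Q(λ) = 1 + q1*λ. Requiring Q*f - P = O(λ^6) with deg P <= 4 kills the coefficients of λ^5..λ^5 in Q*f:
  λ^5: a_5 + q1*a_4 = 0, i.e. 4/252105 + (1/7203)*q1 = 0.
Solving this linear system: q1 = -4/35.
The numerator is Q*f truncated at degree 4: P0 = a_0 = -8/17; P1 = a_1 + q1*a_0 = 436/1785; P2 = a_2 + q1*a_1 = -2/245; P3 = a_3 + q1*a_2 = -4/15435; P4 = a_4 + q1*a_3 = -1/108045.

The Pade approximant has numerator coefficients [-8/17, 436/1785, -2/245, -4/15435, -1/108045]; denominator coefficients [1, -4/35].


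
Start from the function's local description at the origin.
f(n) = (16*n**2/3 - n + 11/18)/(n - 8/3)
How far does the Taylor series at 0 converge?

Denominator factor (n - 8/3): pole of order 1 at 8/3, modulus 8/3.
The radius of convergence is the smallest modulus among the singular points: 8/3.

The radius of convergence is 8/3.


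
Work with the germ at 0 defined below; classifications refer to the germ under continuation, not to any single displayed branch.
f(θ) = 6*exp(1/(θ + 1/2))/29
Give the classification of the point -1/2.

The point is an essential singularity.

The exponent 1/(θ - (-1/2)) has a pole at -1/2, so exp(1/(θ - (-1/2))) takes every nonzero value near it: an essential singularity (not a pole of any order).


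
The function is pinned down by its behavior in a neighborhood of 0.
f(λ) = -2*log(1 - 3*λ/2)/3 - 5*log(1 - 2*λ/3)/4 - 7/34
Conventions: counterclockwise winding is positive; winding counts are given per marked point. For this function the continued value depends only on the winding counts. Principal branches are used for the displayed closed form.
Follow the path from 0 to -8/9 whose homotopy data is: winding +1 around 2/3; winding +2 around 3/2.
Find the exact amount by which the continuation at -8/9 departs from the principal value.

Continued minus principal equals -(19/3)*pi*i.

The rational part is single-valued and drops out of the difference; each branch term changes only by its own monodromy.
(-2/3)*log(1 - λ/(2/3)): each positive loop around 2/3 adds 2*pi*i to the log, so winding +1 contributes (-2/3)*(1)*2*pi*i = -(4/3)*pi*i.
(-5/4)*log(1 - λ/(3/2)): each positive loop around 3/2 adds 2*pi*i to the log, so winding +2 contributes (-5/4)*(2)*2*pi*i = -(5)*pi*i.
Summing the contributions at λ = -8/9 gives -(19/3)*pi*i.


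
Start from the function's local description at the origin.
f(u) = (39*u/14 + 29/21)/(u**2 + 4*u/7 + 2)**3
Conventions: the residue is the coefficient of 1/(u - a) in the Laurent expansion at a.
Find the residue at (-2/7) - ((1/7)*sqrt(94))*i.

The factor u**2 + 4*u/7 + 2 splits as (u - a)(u - a') with a = (-2/7) - ((1/7)*sqrt(94))*i, a' = (-2/7) + ((1/7)*sqrt(94))*i. At the order-3 pole a set g(u) = (u - a)^3*f(u) = [39*u/14 + 29/21] / (u - a')^3.
Order-3 pole: residue = g''(a)/2; g''((-2/7) - ((1/7)*sqrt(94))*i) = ((14749/3322336)*sqrt(94))*i, so the residue is ((14749/6644672)*sqrt(94))*i.

The residue is ((14749/6644672)*sqrt(94))*i.


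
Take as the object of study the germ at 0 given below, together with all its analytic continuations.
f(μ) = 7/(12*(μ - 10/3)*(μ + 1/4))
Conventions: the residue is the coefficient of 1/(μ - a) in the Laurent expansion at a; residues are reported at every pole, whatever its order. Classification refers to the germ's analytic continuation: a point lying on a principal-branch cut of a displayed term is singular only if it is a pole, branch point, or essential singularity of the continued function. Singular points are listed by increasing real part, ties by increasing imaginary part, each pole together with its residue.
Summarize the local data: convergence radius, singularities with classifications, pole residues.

Radius of convergence at 0: 1/4.
At -1/4: a pole of order 1; residue -7/43.
At 10/3: a pole of order 1; residue 7/43.

Denominator factor (μ - 10/3): pole of order 1 at 10/3, modulus 10/3.
Denominator factor (μ + 1/4): pole of order 1 at -1/4, modulus 1/4.
The radius of convergence is the smallest modulus among the singular points: 1/4.
At the order-1 pole -1/4 set g(μ) = (μ - (-1/4))*f(μ) = 7/(12*(μ - 10/3)).
Simple pole: residue = g(a) at a = -1/4, which is -7/43.
At the order-1 pole 10/3 set g(μ) = (μ - (10/3))*f(μ) = 7/(12*(μ + 1/4)).
Simple pole: residue = g(a) at a = 10/3, which is 7/43.
List the singular points by increasing real part (a conjugate pair: the negative imaginary part first).


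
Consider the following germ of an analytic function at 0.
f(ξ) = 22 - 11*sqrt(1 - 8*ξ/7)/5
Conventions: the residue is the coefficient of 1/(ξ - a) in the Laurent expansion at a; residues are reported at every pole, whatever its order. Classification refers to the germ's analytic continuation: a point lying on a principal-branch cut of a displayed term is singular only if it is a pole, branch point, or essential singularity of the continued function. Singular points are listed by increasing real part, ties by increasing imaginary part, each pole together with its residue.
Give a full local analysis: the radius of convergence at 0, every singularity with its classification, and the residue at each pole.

Branch term (-11/5)*sqrt(1 - ξ/(7/8)): its argument vanishes at ξ = 7/8, a square-root branch point, modulus 7/8.
The radius of convergence is the smallest modulus among the singular points: 7/8.

Radius of convergence at 0: 7/8.
At 7/8: an algebraic (square-root) branch point.


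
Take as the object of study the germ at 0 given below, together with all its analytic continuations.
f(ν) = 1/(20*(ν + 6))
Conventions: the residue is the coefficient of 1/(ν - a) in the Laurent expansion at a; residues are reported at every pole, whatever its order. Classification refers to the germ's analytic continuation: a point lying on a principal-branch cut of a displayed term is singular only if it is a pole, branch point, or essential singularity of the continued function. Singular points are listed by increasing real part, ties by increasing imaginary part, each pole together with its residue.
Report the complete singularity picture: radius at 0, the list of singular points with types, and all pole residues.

Radius of convergence at 0: 6.
At -6: a pole of order 1; residue 1/20.

Denominator factor (ν + 6): pole of order 1 at -6, modulus 6.
The radius of convergence is the smallest modulus among the singular points: 6.
At the order-1 pole -6 set g(ν) = (ν - (-6))*f(ν) = 1/20.
Simple pole: residue = g(a) at a = -6, which is 1/20.


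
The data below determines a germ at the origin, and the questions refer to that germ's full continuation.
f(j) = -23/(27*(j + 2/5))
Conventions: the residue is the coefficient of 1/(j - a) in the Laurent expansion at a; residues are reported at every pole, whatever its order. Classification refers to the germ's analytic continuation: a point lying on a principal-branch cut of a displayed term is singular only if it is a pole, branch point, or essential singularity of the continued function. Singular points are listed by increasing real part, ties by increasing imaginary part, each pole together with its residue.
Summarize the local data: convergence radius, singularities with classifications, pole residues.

Radius of convergence at 0: 2/5.
At -2/5: a pole of order 1; residue -23/27.

Denominator factor (j + 2/5): pole of order 1 at -2/5, modulus 2/5.
The radius of convergence is the smallest modulus among the singular points: 2/5.
At the order-1 pole -2/5 set g(j) = (j - (-2/5))*f(j) = -23/27.
Simple pole: residue = g(a) at a = -2/5, which is -23/27.


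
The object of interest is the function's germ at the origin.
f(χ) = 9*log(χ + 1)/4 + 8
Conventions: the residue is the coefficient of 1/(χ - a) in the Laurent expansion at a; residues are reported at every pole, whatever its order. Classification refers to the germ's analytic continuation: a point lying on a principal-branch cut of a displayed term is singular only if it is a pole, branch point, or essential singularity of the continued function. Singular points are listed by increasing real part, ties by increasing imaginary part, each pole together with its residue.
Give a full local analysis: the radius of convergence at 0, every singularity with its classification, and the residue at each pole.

Branch term (9/4)*log(1 - χ/(-1)): its argument vanishes at χ = -1, a logarithmic branch point, modulus 1.
The radius of convergence is the smallest modulus among the singular points: 1.

Radius of convergence at 0: 1.
At -1: a logarithmic branch point.


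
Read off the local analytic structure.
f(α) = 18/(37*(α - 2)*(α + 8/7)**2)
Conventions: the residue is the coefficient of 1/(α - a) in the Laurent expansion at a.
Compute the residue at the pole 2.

At the order-1 pole 2 set g(α) = (α - (2))*f(α) = 18/(37*(α + 8/7)**2).
Simple pole: residue = g(a) at a = 2, which is 441/8954.

The residue is 441/8954.


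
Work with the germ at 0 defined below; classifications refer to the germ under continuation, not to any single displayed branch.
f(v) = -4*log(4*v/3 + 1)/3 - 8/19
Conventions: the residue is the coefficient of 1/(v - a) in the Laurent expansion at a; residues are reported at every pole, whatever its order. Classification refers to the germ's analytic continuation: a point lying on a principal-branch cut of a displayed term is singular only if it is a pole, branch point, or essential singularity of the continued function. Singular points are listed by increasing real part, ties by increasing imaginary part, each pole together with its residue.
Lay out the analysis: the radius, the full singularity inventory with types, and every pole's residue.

Radius of convergence at 0: 3/4.
At -3/4: a logarithmic branch point.

Branch term (-4/3)*log(1 - v/(-3/4)): its argument vanishes at v = -3/4, a logarithmic branch point, modulus 3/4.
The radius of convergence is the smallest modulus among the singular points: 3/4.


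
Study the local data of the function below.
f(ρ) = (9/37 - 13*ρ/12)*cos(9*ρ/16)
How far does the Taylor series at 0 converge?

The factor cos(9*ρ/16) is entire and contributes no finite singular point.
The polynomial part has no poles.
No finite singular points: the Taylor series at 0 converges everywhere.

The radius of convergence is infinite.


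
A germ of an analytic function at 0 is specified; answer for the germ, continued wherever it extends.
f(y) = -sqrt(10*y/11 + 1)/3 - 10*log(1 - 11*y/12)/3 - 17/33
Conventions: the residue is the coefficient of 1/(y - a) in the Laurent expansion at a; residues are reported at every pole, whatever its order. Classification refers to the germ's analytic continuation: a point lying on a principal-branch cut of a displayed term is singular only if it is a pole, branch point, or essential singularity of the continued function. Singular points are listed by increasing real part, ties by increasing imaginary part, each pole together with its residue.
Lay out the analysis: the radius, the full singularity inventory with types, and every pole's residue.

Radius of convergence at 0: 12/11.
At -11/10: an algebraic (square-root) branch point.
At 12/11: a logarithmic branch point.

Branch term (-10/3)*log(1 - y/(12/11)): its argument vanishes at y = 12/11, a logarithmic branch point, modulus 12/11.
Branch term (-1/3)*sqrt(1 - y/(-11/10)): its argument vanishes at y = -11/10, a square-root branch point, modulus 11/10.
The radius of convergence is the smallest modulus among the singular points: 12/11.
List the singular points by increasing real part (a conjugate pair: the negative imaginary part first).


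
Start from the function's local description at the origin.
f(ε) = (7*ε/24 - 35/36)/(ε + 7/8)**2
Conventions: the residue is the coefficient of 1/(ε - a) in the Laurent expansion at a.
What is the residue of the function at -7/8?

The residue is 7/24.

At the order-2 pole -7/8 set g(ε) = (ε - (-7/8))^2*f(ε) = 7*ε/24 - 35/36.
Order-2 pole: residue = g'(a); g'(-7/8) = 7/24, so the residue is 7/24.


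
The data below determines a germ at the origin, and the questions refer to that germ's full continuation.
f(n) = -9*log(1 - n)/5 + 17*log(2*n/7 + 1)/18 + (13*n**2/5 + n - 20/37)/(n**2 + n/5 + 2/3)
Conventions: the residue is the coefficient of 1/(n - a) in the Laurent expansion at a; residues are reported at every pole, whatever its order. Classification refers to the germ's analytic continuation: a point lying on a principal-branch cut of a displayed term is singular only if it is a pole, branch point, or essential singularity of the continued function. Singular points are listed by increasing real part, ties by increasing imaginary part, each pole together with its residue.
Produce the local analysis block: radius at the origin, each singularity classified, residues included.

Radius of convergence at 0: (1/3)*sqrt(6).
At -7/2: a logarithmic branch point.
At (-1/10) - ((1/30)*sqrt(591))*i: a pole of order 1; residue (6/25) - ((32216/546675)*sqrt(591))*i.
At (-1/10) + ((1/30)*sqrt(591))*i: a pole of order 1; residue (6/25) + ((32216/546675)*sqrt(591))*i.
At 1: a logarithmic branch point.

Denominator factor (n**2 + n/5 + 2/3): discriminant -197/75, complex-conjugate roots (-1/10) + ((1/30)*sqrt(591))*i and (-1/10) - ((1/30)*sqrt(591))*i; poles of order 1, moduli (1/3)*sqrt(6) and (1/3)*sqrt(6).
Branch term (-9/5)*log(1 - n/(1)): its argument vanishes at n = 1, a logarithmic branch point, modulus 1.
Branch term (17/18)*log(1 - n/(-7/2)): its argument vanishes at n = -7/2, a logarithmic branch point, modulus 7/2.
The radius of convergence is the smallest modulus among the singular points: (1/3)*sqrt(6).
The branch terms are analytic at (-1/10) - ((1/30)*sqrt(591))*i and contribute nothing to the residue; only the rational part matters.
The factor n**2 + n/5 + 2/3 splits as (n - a)(n - a') with a = (-1/10) - ((1/30)*sqrt(591))*i, a' = (-1/10) + ((1/30)*sqrt(591))*i. At the order-1 pole a set g(n) = (n - a)*(rational part) = [13*n**2/5 + n - 20/37] / (n - a').
Simple pole: residue = g(a) at a = (-1/10) - ((1/30)*sqrt(591))*i, which is (6/25) - ((32216/546675)*sqrt(591))*i.
The branch terms are analytic at (-1/10) + ((1/30)*sqrt(591))*i and contribute nothing to the residue; only the rational part matters.
The factor n**2 + n/5 + 2/3 splits as (n - a)(n - a') with a = (-1/10) + ((1/30)*sqrt(591))*i, a' = (-1/10) - ((1/30)*sqrt(591))*i. At the order-1 pole a set g(n) = (n - a)*(rational part) = [13*n**2/5 + n - 20/37] / (n - a').
Simple pole: residue = g(a) at a = (-1/10) + ((1/30)*sqrt(591))*i, which is (6/25) + ((32216/546675)*sqrt(591))*i.
List the singular points by increasing real part (a conjugate pair: the negative imaginary part first).


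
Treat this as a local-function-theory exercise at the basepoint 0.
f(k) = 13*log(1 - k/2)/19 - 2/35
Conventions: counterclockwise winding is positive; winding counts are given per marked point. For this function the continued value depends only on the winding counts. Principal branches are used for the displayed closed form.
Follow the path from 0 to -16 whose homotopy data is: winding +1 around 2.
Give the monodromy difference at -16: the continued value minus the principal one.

The rational part is single-valued and drops out of the difference; each branch term changes only by its own monodromy.
(13/19)*log(1 - k/(2)): each positive loop around 2 adds 2*pi*i to the log, so winding +1 contributes (13/19)*(1)*2*pi*i = (26/19)*pi*i.
Summing the contributions at k = -16 gives (26/19)*pi*i.

Continued minus principal equals (26/19)*pi*i.


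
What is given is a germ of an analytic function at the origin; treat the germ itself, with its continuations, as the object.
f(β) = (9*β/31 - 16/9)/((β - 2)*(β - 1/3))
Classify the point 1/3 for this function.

The point is a pole of order 1.

The denominator factor β - 1/3 vanishes at 1/3 and appears to the power 1; the numerator there equals -469/279, nonzero, and no other factor vanishes.
Hence a pole whose order is the multiplicity, 1.


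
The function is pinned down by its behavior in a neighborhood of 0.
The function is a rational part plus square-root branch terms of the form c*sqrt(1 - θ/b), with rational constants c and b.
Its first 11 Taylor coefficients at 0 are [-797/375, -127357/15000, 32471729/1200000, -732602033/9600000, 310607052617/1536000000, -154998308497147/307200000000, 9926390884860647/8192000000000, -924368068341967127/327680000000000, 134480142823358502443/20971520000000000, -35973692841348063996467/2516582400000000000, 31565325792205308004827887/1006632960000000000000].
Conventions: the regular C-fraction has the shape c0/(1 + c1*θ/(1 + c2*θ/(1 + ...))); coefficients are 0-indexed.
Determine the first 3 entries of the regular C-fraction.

The regular C-fraction coefficients are [-797/375, -127357/31880, 58319578911/8120282320].

Taylor coefficients (read off): a_0 = -797/375, a_1 = -127357/15000, a_2 = 32471729/1200000.
c0 = a_0 = -797/375. Peel one level at a time: if S = 1 + c*θ/S' with S'(0) = 1, then c is the θ-coefficient of S and S' = c*θ/(S - 1).
S_1 = c0/f = 1 + (-127357/31880)*θ + (58319578911/2032668800)*θ^2 + ...; c1 = -127357/31880.
S_2 = c1*θ/(S_1 - 1) = 1 + (58319578911/8120282320)*θ + ...; c2 = 58319578911/8120282320.


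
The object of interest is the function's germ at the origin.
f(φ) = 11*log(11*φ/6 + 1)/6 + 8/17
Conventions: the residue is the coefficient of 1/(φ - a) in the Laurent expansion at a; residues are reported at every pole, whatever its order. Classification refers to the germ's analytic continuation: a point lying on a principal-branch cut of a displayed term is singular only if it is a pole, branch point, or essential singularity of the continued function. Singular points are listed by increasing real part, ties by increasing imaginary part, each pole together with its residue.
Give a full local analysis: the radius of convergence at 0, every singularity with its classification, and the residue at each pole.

Branch term (11/6)*log(1 - φ/(-6/11)): its argument vanishes at φ = -6/11, a logarithmic branch point, modulus 6/11.
The radius of convergence is the smallest modulus among the singular points: 6/11.

Radius of convergence at 0: 6/11.
At -6/11: a logarithmic branch point.


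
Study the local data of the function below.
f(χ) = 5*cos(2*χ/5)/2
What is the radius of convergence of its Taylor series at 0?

The factor cos(2*χ/5) is entire and contributes no finite singular point.
The polynomial part has no poles.
No finite singular points: the Taylor series at 0 converges everywhere.

The radius of convergence is infinite.


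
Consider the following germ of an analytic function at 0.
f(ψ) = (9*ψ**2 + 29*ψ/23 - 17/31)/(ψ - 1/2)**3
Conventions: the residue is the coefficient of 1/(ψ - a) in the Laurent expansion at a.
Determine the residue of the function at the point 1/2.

The residue is 9.

At the order-3 pole 1/2 set g(ψ) = (ψ - (1/2))^3*f(ψ) = 9*ψ**2 + 29*ψ/23 - 17/31.
Order-3 pole: residue = g''(a)/2; g''(1/2) = 18, so the residue is 9.


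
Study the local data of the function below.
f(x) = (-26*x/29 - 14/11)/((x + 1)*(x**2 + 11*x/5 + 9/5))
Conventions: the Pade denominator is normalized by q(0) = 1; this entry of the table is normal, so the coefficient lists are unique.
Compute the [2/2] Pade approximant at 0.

Taylor coefficients needed (expand at 0): a_0 = -70/99, a_1 = 27730/25839, a_2 = -262280/232551, a_3 = 2074630/2092959, a_4 = -14954930/18836631.
Write the denominator as Q(x) = 1 + q1*x + q2*x^2. Requiring Q*f - P = O(x^5) with deg P <= 2 kills the coefficients of x^3..x^4 in Q*f:
  x^3: a_3 + q1*a_2 + q2*a_1 = 0, i.e. 2074630/2092959 + (-262280/232551)*q1 + (27730/25839)*q2 = 0.
  x^4: a_4 + q1*a_3 + q2*a_2 = 0, i.e. -14954930/18836631 + (2074630/2092959)*q1 + (-262280/232551)*q2 = 0.
Solving this linear system: q1 = 3195895/2502513, q2 = 1047217/2502513.
The numerator is Q*f truncated at degree 2: P0 = a_0 = -70/99; P1 = a_1 + q1*a_0 = 15096960/88700183; P2 = a_2 + q1*a_1 + q2*a_0 = -4717800/88700183.

The Pade approximant has numerator coefficients [-70/99, 15096960/88700183, -4717800/88700183]; denominator coefficients [1, 3195895/2502513, 1047217/2502513].


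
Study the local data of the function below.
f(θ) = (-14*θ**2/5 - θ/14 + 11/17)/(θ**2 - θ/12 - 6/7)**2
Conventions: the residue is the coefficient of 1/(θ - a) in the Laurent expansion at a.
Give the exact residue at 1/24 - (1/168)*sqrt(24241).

The residue is (6259608/1019351365)*sqrt(24241).

The factor θ**2 - θ/12 - 6/7 splits as (θ - a)(θ - a') with a = 1/24 - (1/168)*sqrt(24241), a' = 1/24 + (1/168)*sqrt(24241). At the order-2 pole a set g(θ) = (θ - a)^2*f(θ) = [-14*θ**2/5 - θ/14 + 11/17] / (θ - a')^2.
Order-2 pole: residue = g'(a); g'(1/24 - (1/168)*sqrt(24241)) = (6259608/1019351365)*sqrt(24241), so the residue is (6259608/1019351365)*sqrt(24241).


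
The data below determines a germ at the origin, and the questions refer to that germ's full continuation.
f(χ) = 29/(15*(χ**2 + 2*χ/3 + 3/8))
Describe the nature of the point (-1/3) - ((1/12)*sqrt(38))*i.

The point is a pole of order 1.

The denominator factor χ**2 + 2*χ/3 + 3/8 vanishes at (-1/3) - ((1/12)*sqrt(38))*i and appears to the power 1; the numerator there equals 29/15, nonzero, and no other factor vanishes.
Hence a pole whose order is the multiplicity, 1.


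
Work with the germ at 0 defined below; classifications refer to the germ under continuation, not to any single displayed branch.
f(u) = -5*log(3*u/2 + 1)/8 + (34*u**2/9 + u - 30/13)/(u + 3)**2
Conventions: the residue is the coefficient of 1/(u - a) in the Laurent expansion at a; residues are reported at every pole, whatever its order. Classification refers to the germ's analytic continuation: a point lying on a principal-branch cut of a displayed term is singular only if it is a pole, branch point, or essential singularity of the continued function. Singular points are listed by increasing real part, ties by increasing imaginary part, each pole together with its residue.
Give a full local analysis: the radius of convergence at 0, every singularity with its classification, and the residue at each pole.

Radius of convergence at 0: 2/3.
At -3: a pole of order 2; residue -65/3.
At -2/3: a logarithmic branch point.

Denominator factor (u + 3)^2: pole of order 2 at -3, modulus 3.
Branch term (-5/8)*log(1 - u/(-2/3)): its argument vanishes at u = -2/3, a logarithmic branch point, modulus 2/3.
The radius of convergence is the smallest modulus among the singular points: 2/3.
The branch term is analytic at -3 and contributes nothing to the residue; only the rational part matters.
At the order-2 pole -3 set g(u) = (u - (-3))^2*(rational part) = 34*u**2/9 + u - 30/13.
Order-2 pole: residue = g'(a); g'(-3) = -65/3, so the residue is -65/3.
List the singular points by increasing real part (a conjugate pair: the negative imaginary part first).


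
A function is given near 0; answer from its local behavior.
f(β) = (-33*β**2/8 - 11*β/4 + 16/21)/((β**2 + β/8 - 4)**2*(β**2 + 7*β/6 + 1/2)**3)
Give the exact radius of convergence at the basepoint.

The radius of convergence is (1/2)*sqrt(2).

Denominator factor (β**2 + β/8 - 4)^2: discriminant 1025/64, real irrational roots -1/16 + (5/16)*sqrt(41) and -1/16 - (5/16)*sqrt(41); poles of order 2, moduli -1/16 + (5/16)*sqrt(41) and 1/16 + (5/16)*sqrt(41).
Denominator factor (β**2 + 7*β/6 + 1/2)^3: discriminant -23/36, complex-conjugate roots (-7/12) + ((1/12)*sqrt(23))*i and (-7/12) - ((1/12)*sqrt(23))*i; poles of order 3, moduli (1/2)*sqrt(2) and (1/2)*sqrt(2).
The radius of convergence is the smallest modulus among the singular points: (1/2)*sqrt(2).


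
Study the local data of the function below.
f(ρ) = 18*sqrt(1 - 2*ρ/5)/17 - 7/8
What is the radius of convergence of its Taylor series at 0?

The radius of convergence is 5/2.

Branch term (18/17)*sqrt(1 - ρ/(5/2)): its argument vanishes at ρ = 5/2, a square-root branch point, modulus 5/2.
The radius of convergence is the smallest modulus among the singular points: 5/2.


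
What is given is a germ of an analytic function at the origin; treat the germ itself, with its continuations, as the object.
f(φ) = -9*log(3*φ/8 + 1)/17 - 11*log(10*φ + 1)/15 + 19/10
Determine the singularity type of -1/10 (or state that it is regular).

The term (-11/15)*log(1 - φ/(-1/10)) has argument 1 - -1/10/(-1/10) = 0 at -1/10: a logarithmic (infinitely-sheeted) branch point; the remaining terms are analytic or single-valued there.

The point is a logarithmic branch point.


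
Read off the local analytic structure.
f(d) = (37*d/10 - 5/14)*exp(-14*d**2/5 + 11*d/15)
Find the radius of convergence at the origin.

The radius of convergence is infinite.

The factor exp(-14*d**2/5 + 11*d/15) is entire and contributes no finite singular point.
The polynomial part has no poles.
No finite singular points: the Taylor series at 0 converges everywhere.


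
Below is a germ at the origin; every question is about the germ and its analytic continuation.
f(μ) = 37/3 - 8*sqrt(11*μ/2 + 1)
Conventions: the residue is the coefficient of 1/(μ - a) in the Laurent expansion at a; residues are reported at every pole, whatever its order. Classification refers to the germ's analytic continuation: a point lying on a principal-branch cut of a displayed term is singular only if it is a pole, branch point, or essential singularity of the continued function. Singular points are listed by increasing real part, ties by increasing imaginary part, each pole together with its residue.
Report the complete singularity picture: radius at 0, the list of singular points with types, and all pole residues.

Radius of convergence at 0: 2/11.
At -2/11: an algebraic (square-root) branch point.

Branch term (-8)*sqrt(1 - μ/(-2/11)): its argument vanishes at μ = -2/11, a square-root branch point, modulus 2/11.
The radius of convergence is the smallest modulus among the singular points: 2/11.


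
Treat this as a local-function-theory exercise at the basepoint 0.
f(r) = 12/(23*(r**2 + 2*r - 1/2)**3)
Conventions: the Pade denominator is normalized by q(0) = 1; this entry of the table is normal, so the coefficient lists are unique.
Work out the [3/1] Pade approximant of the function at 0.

The Pade approximant has numerator coefficients [-96/23, -12024/529, -51552/529, -148944/529]; denominator coefficients [1, -603/92].

Taylor coefficients needed (expand at 0): a_0 = -96/23, a_1 = -1152/23, a_2 = -9792/23, a_3 = -3072, a_4 = -463104/23.
Write the denominator as Q(r) = 1 + q1*r. Requiring Q*f - P = O(r^5) with deg P <= 3 kills the coefficients of r^4..r^4 in Q*f:
  r^4: a_4 + q1*a_3 = 0, i.e. -463104/23 + (-3072)*q1 = 0.
Solving this linear system: q1 = -603/92.
The numerator is Q*f truncated at degree 3: P0 = a_0 = -96/23; P1 = a_1 + q1*a_0 = -12024/529; P2 = a_2 + q1*a_1 = -51552/529; P3 = a_3 + q1*a_2 = -148944/529.


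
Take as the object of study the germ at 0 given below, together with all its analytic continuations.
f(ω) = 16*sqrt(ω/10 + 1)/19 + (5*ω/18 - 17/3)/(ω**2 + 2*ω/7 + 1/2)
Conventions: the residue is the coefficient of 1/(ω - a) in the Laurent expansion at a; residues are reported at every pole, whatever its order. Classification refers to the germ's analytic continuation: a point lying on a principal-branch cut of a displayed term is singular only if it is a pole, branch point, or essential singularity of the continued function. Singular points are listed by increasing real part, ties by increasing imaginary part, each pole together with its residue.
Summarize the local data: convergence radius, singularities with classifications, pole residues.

Denominator factor (ω**2 + 2*ω/7 + 1/2): discriminant -94/49, complex-conjugate roots (-1/7) + ((1/14)*sqrt(94))*i and (-1/7) - ((1/14)*sqrt(94))*i; poles of order 1, moduli (1/2)*sqrt(2) and (1/2)*sqrt(2).
Branch term (16/19)*sqrt(1 - ω/(-10)): its argument vanishes at ω = -10, a square-root branch point, modulus 10.
The radius of convergence is the smallest modulus among the singular points: (1/2)*sqrt(2).
The branch term is analytic at (-1/7) - ((1/14)*sqrt(94))*i and contributes nothing to the residue; only the rational part matters.
The factor ω**2 + 2*ω/7 + 1/2 splits as (ω - a)(ω - a') with a = (-1/7) - ((1/14)*sqrt(94))*i, a' = (-1/7) + ((1/14)*sqrt(94))*i. At the order-1 pole a set g(ω) = (ω - a)*(rational part) = [5*ω/18 - 17/3] / (ω - a').
Simple pole: residue = g(a) at a = (-1/7) - ((1/14)*sqrt(94))*i, which is (5/36) - ((719/1692)*sqrt(94))*i.
The branch term is analytic at (-1/7) + ((1/14)*sqrt(94))*i and contributes nothing to the residue; only the rational part matters.
The factor ω**2 + 2*ω/7 + 1/2 splits as (ω - a)(ω - a') with a = (-1/7) + ((1/14)*sqrt(94))*i, a' = (-1/7) - ((1/14)*sqrt(94))*i. At the order-1 pole a set g(ω) = (ω - a)*(rational part) = [5*ω/18 - 17/3] / (ω - a').
Simple pole: residue = g(a) at a = (-1/7) + ((1/14)*sqrt(94))*i, which is (5/36) + ((719/1692)*sqrt(94))*i.
List the singular points by increasing real part (a conjugate pair: the negative imaginary part first).

Radius of convergence at 0: (1/2)*sqrt(2).
At -10: an algebraic (square-root) branch point.
At (-1/7) - ((1/14)*sqrt(94))*i: a pole of order 1; residue (5/36) - ((719/1692)*sqrt(94))*i.
At (-1/7) + ((1/14)*sqrt(94))*i: a pole of order 1; residue (5/36) + ((719/1692)*sqrt(94))*i.


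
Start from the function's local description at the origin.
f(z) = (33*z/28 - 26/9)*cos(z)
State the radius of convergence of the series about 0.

The factor cos(z) is entire and contributes no finite singular point.
The polynomial part has no poles.
No finite singular points: the Taylor series at 0 converges everywhere.

The radius of convergence is infinite.


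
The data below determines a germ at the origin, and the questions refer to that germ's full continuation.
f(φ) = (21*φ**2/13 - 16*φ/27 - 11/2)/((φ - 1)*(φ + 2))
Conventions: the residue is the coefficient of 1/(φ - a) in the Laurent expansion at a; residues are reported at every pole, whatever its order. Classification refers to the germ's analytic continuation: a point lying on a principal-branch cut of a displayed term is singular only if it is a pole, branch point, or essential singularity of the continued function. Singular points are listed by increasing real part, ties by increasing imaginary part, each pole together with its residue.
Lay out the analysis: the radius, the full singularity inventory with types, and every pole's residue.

Radius of convergence at 0: 1.
At -2: a pole of order 1; residue -1507/2106.
At 1: a pole of order 1; residue -3143/2106.

Denominator factor (φ - 1): pole of order 1 at 1, modulus 1.
Denominator factor (φ + 2): pole of order 1 at -2, modulus 2.
The radius of convergence is the smallest modulus among the singular points: 1.
At the order-1 pole -2 set g(φ) = (φ - (-2))*f(φ) = (21*φ**2/13 - 16*φ/27 - 11/2)/(φ - 1).
Simple pole: residue = g(a) at a = -2, which is -1507/2106.
At the order-1 pole 1 set g(φ) = (φ - (1))*f(φ) = (21*φ**2/13 - 16*φ/27 - 11/2)/(φ + 2).
Simple pole: residue = g(a) at a = 1, which is -3143/2106.
List the singular points by increasing real part (a conjugate pair: the negative imaginary part first).


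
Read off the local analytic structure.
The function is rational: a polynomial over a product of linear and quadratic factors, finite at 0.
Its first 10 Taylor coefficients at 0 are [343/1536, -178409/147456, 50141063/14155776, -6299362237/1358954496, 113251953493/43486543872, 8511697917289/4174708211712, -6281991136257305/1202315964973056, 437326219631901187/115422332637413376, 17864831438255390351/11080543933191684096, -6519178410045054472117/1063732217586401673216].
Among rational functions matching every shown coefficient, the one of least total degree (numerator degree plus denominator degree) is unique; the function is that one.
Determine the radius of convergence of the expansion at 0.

No rational of total degree below 8 reproduces all 10 coefficients; solving the [2/6] Pade equations on them gives f(ν) = (-10*ν**2/3 + 8*ν/5 - 7/15)/((ν**2 + ν/12 - 8/5)*(ν**2 + 7*ν/6 + 8/7)**2), whose expansion matches every shown term.
Denominator factor (ν**2 + ν/12 - 8/5): discriminant 4613/720, real irrational roots -1/24 + (1/120)*sqrt(23065) and -1/24 - (1/120)*sqrt(23065); poles of order 1, moduli -1/24 + (1/120)*sqrt(23065) and 1/24 + (1/120)*sqrt(23065).
Denominator factor (ν**2 + 7*ν/6 + 8/7)^2: discriminant -809/252, complex-conjugate roots (-7/12) + ((1/84)*sqrt(5663))*i and (-7/12) - ((1/84)*sqrt(5663))*i; poles of order 2, moduli (2/7)*sqrt(14) and (2/7)*sqrt(14).
The radius of convergence is the smallest modulus among the singular points: (2/7)*sqrt(14).

The radius of convergence is (2/7)*sqrt(14).


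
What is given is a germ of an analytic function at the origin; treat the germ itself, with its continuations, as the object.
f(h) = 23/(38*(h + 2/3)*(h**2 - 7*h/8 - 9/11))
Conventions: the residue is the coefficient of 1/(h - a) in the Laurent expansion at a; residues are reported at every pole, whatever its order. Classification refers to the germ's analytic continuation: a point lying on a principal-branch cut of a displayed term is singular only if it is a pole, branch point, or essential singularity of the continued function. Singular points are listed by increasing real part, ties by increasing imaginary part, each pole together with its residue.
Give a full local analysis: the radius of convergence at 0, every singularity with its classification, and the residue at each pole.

Denominator factor (h**2 - 7*h/8 - 9/11): discriminant 2843/704, real irrational roots 7/16 + (1/176)*sqrt(31273) and 7/16 - (1/176)*sqrt(31273); poles of order 1, moduli 7/16 + (1/176)*sqrt(31273) and -7/16 + (1/176)*sqrt(31273).
Denominator factor (h + 2/3): pole of order 1 at -2/3, modulus 2/3.
The radius of convergence is the smallest modulus among the singular points: -7/16 + (1/176)*sqrt(31273).
At the order-1 pole -2/3 set g(h) = (h - (-2/3))*f(h) = 23/(38*(h**2 - 7*h/8 - 9/11)).
Simple pole: residue = g(a) at a = -2/3, which is 4554/1577.
The factor h**2 - 7*h/8 - 9/11 splits as (h - a)(h - a') with a = 7/16 - (1/176)*sqrt(31273), a' = 7/16 + (1/176)*sqrt(31273). At the order-1 pole a set g(h) = (h - a)*f(h) = [23/(38*(h + 2/3))] / (h - a').
Simple pole: residue = g(a) at a = 7/16 - (1/176)*sqrt(31273), which is -2277/1577 - (40227/4483411)*sqrt(31273).
The factor h**2 - 7*h/8 - 9/11 splits as (h - a)(h - a') with a = 7/16 + (1/176)*sqrt(31273), a' = 7/16 - (1/176)*sqrt(31273). At the order-1 pole a set g(h) = (h - a)*f(h) = [23/(38*(h + 2/3))] / (h - a').
Simple pole: residue = g(a) at a = 7/16 + (1/176)*sqrt(31273), which is -2277/1577 + (40227/4483411)*sqrt(31273).
List the singular points by increasing real part (a conjugate pair: the negative imaginary part first).

Radius of convergence at 0: -7/16 + (1/176)*sqrt(31273).
At -2/3: a pole of order 1; residue 4554/1577.
At 7/16 - (1/176)*sqrt(31273): a pole of order 1; residue -2277/1577 - (40227/4483411)*sqrt(31273).
At 7/16 + (1/176)*sqrt(31273): a pole of order 1; residue -2277/1577 + (40227/4483411)*sqrt(31273).
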